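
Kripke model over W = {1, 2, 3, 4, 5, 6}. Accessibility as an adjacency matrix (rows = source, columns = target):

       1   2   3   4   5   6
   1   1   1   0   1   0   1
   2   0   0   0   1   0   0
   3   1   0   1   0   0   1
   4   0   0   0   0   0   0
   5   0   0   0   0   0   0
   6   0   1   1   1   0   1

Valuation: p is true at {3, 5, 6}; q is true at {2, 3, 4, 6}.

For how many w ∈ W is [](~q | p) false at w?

1: successors {1, 2, 4, 6}; ~q | p there: 1:T, 2:F, 4:F, 6:T. ✗
2: successors {4}; ~q | p there: 4:F. ✗
3: successors {1, 3, 6}; ~q | p there: 1:T, 3:T, 6:T. ✓
4: no successors, so [](~q | p) holds vacuously. ✓
5: no successors, so [](~q | p) holds vacuously. ✓
6: successors {2, 3, 4, 6}; ~q | p there: 2:F, 3:T, 4:F, 6:T. ✗
Satisfying worlds: {3, 4, 5}.
So [](~q | p) fails at the other 3 worlds.

3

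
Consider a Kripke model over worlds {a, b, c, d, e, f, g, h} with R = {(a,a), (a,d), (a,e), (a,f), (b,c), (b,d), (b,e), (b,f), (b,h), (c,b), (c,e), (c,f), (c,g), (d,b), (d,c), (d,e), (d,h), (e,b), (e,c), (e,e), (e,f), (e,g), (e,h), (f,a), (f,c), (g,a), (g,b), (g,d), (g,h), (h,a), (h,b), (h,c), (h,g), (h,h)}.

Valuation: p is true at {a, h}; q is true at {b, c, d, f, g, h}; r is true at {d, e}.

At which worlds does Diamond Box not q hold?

∅

a: successors {a, d, e, f}; Box not q there: a:F, d:F, e:F, f:F. ✗
b: successors {c, d, e, f, h}; Box not q there: c:F, d:F, e:F, f:F, h:F. ✗
c: successors {b, e, f, g}; Box not q there: b:F, e:F, f:F, g:F. ✗
d: successors {b, c, e, h}; Box not q there: b:F, c:F, e:F, h:F. ✗
e: successors {b, c, e, f, g, h}; Box not q there: b:F, c:F, e:F, f:F, g:F, h:F. ✗
f: successors {a, c}; Box not q there: a:F, c:F. ✗
g: successors {a, b, d, h}; Box not q there: a:F, b:F, d:F, h:F. ✗
h: successors {a, b, c, g, h}; Box not q there: a:F, b:F, c:F, g:F, h:F. ✗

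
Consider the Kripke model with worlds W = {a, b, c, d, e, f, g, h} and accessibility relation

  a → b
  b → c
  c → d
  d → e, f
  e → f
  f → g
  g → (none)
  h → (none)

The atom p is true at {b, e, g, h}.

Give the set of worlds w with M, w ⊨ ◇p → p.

a: ◇p is T, p is F. ✗
b: ◇p is F, p is T. ✓
c: ◇p is F, p is F. ✓
d: ◇p is T, p is F. ✗
e: ◇p is F, p is T. ✓
f: ◇p is T, p is F. ✗
g: ◇p is F, p is T. ✓
h: ◇p is F, p is T. ✓

{b, c, e, g, h}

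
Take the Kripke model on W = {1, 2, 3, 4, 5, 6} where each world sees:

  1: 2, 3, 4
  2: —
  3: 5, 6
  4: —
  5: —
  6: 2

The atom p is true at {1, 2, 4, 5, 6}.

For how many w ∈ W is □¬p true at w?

1: successors {2, 3, 4}; ¬p there: 2:F, 3:T, 4:F. ✗
2: no successors, so □¬p holds vacuously. ✓
3: successors {5, 6}; ¬p there: 5:F, 6:F. ✗
4: no successors, so □¬p holds vacuously. ✓
5: no successors, so □¬p holds vacuously. ✓
6: successors {2}; ¬p there: 2:F. ✗
Satisfying worlds: {2, 4, 5}.

3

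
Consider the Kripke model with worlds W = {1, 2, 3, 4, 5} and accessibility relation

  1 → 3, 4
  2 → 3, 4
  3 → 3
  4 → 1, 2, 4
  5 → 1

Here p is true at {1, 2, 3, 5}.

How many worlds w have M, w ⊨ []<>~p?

2

1: successors {3, 4}; <>~p there: 3:F, 4:T. ✗
2: successors {3, 4}; <>~p there: 3:F, 4:T. ✗
3: successors {3}; <>~p there: 3:F. ✗
4: successors {1, 2, 4}; <>~p there: 1:T, 2:T, 4:T. ✓
5: successors {1}; <>~p there: 1:T. ✓
Satisfying worlds: {4, 5}.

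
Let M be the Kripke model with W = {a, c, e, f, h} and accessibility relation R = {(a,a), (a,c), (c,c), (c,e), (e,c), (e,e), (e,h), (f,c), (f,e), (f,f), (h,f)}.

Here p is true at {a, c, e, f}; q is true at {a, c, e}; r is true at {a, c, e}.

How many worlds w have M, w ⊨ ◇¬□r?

a: successors {a, c}; ¬□r there: a:F, c:F. ✗
c: successors {c, e}; ¬□r there: c:F, e:T. ✓
e: successors {c, e, h}; ¬□r there: c:F, e:T, h:T. ✓
f: successors {c, e, f}; ¬□r there: c:F, e:T, f:T. ✓
h: successors {f}; ¬□r there: f:T. ✓
Satisfying worlds: {c, e, f, h}.

4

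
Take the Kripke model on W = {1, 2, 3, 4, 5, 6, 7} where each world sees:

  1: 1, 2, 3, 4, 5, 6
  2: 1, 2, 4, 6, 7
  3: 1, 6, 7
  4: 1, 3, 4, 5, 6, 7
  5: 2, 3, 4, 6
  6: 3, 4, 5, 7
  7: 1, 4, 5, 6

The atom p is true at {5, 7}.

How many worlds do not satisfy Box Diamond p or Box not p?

4

1: Box Diamond p is F, Box not p is F. ✗
2: Box Diamond p is T, Box not p is F. ✓
3: Box Diamond p is T, Box not p is F. ✓
4: Box Diamond p is F, Box not p is F. ✗
5: Box Diamond p is T, Box not p is T. ✓
6: Box Diamond p is F, Box not p is F. ✗
7: Box Diamond p is F, Box not p is F. ✗
Satisfying worlds: {2, 3, 5}.
So Box Diamond p or Box not p fails at the other 4 worlds.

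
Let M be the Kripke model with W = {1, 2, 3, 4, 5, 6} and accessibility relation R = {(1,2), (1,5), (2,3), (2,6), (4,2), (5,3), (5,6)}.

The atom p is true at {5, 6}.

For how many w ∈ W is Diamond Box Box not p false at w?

1: successors {2, 5}; Box Box not p there: 2:T, 5:T. ✓
2: successors {3, 6}; Box Box not p there: 3:T, 6:T. ✓
3: no successors, so Diamond Box Box not p fails. ✗
4: successors {2}; Box Box not p there: 2:T. ✓
5: successors {3, 6}; Box Box not p there: 3:T, 6:T. ✓
6: no successors, so Diamond Box Box not p fails. ✗
Satisfying worlds: {1, 2, 4, 5}.
So Diamond Box Box not p fails at the other 2 worlds.

2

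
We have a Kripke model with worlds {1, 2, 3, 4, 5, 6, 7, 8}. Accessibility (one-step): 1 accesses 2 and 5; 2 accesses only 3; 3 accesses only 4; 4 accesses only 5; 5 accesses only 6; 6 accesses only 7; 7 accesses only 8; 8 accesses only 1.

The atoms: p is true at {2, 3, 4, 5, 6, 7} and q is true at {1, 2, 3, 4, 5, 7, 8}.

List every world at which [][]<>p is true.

1: successors {2, 5}; []<>p there: 2:T, 5:T. ✓
2: successors {3}; []<>p there: 3:T. ✓
3: successors {4}; []<>p there: 4:T. ✓
4: successors {5}; []<>p there: 5:T. ✓
5: successors {6}; []<>p there: 6:F. ✗
6: successors {7}; []<>p there: 7:F. ✗
7: successors {8}; []<>p there: 8:T. ✓
8: successors {1}; []<>p there: 1:T. ✓

{1, 2, 3, 4, 7, 8}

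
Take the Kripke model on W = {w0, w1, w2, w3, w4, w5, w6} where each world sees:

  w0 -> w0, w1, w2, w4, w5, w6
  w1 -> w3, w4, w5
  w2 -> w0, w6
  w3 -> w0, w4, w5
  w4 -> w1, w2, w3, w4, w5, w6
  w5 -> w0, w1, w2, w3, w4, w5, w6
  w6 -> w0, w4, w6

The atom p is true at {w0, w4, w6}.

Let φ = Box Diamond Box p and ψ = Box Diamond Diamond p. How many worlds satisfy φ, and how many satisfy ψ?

For Box Diamond Box p:
w0: successors {w0, w1, w2, w4, w5, w6}; Diamond Box p there: w0:T, w1:F, w2:T, w4:T, w5:T, w6:T. ✗
w1: successors {w3, w4, w5}; Diamond Box p there: w3:F, w4:T, w5:T. ✗
w2: successors {w0, w6}; Diamond Box p there: w0:T, w6:T. ✓
w3: successors {w0, w4, w5}; Diamond Box p there: w0:T, w4:T, w5:T. ✓
w4: successors {w1, w2, w3, w4, w5, w6}; Diamond Box p there: w1:F, w2:T, w3:F, w4:T, w5:T, w6:T. ✗
w5: successors {w0, w1, w2, w3, w4, w5, w6}; Diamond Box p there: w0:T, w1:F, w2:T, w3:F, w4:T, w5:T, w6:T. ✗
w6: successors {w0, w4, w6}; Diamond Box p there: w0:T, w4:T, w6:T. ✓
— 3 worlds.
For Box Diamond Diamond p:
w0: successors {w0, w1, w2, w4, w5, w6}; Diamond Diamond p there: w0:T, w1:T, w2:T, w4:T, w5:T, w6:T. ✓
w1: successors {w3, w4, w5}; Diamond Diamond p there: w3:T, w4:T, w5:T. ✓
w2: successors {w0, w6}; Diamond Diamond p there: w0:T, w6:T. ✓
w3: successors {w0, w4, w5}; Diamond Diamond p there: w0:T, w4:T, w5:T. ✓
w4: successors {w1, w2, w3, w4, w5, w6}; Diamond Diamond p there: w1:T, w2:T, w3:T, w4:T, w5:T, w6:T. ✓
w5: successors {w0, w1, w2, w3, w4, w5, w6}; Diamond Diamond p there: w0:T, w1:T, w2:T, w3:T, w4:T, w5:T, w6:T. ✓
w6: successors {w0, w4, w6}; Diamond Diamond p there: w0:T, w4:T, w6:T. ✓
— 7 worlds.

3 and 7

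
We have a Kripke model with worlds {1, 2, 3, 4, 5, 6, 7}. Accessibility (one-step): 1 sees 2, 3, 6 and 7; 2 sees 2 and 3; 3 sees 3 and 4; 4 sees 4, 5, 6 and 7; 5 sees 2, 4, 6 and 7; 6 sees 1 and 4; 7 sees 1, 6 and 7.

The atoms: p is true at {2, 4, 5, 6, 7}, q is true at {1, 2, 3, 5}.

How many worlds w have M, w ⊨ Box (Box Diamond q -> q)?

1: successors {2, 3, 6, 7}; Box Diamond q -> q there: 2:T, 3:T, 6:F, 7:F. ✗
2: successors {2, 3}; Box Diamond q -> q there: 2:T, 3:T. ✓
3: successors {3, 4}; Box Diamond q -> q there: 3:T, 4:F. ✗
4: successors {4, 5, 6, 7}; Box Diamond q -> q there: 4:F, 5:T, 6:F, 7:F. ✗
5: successors {2, 4, 6, 7}; Box Diamond q -> q there: 2:T, 4:F, 6:F, 7:F. ✗
6: successors {1, 4}; Box Diamond q -> q there: 1:T, 4:F. ✗
7: successors {1, 6, 7}; Box Diamond q -> q there: 1:T, 6:F, 7:F. ✗
Satisfying worlds: {2}.

1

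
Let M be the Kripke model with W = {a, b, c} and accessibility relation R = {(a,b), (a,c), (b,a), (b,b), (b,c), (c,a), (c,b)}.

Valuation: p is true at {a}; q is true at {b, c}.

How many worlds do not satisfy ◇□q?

a: successors {b, c}; □q there: b:F, c:F. ✗
b: successors {a, b, c}; □q there: a:T, b:F, c:F. ✓
c: successors {a, b}; □q there: a:T, b:F. ✓
Satisfying worlds: {b, c}.
So ◇□q fails at the other 1 world.

1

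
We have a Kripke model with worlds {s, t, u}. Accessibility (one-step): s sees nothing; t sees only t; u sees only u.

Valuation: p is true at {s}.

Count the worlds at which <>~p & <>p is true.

0

s: <>~p is F, <>p is F. ✗
t: <>~p is T, <>p is F. ✗
u: <>~p is T, <>p is F. ✗
Satisfying worlds: ∅.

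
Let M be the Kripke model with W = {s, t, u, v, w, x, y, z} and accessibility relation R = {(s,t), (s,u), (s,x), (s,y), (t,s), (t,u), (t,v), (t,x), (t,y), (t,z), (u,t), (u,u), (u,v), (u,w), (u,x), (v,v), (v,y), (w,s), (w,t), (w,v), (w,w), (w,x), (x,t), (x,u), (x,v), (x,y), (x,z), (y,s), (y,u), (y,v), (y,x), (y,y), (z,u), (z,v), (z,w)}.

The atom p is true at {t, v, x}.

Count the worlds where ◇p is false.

s: successors {t, u, x, y}; p there: t:T, u:F, x:T, y:F. ✓
t: successors {s, u, v, x, y, z}; p there: s:F, u:F, v:T, x:T, y:F, z:F. ✓
u: successors {t, u, v, w, x}; p there: t:T, u:F, v:T, w:F, x:T. ✓
v: successors {v, y}; p there: v:T, y:F. ✓
w: successors {s, t, v, w, x}; p there: s:F, t:T, v:T, w:F, x:T. ✓
x: successors {t, u, v, y, z}; p there: t:T, u:F, v:T, y:F, z:F. ✓
y: successors {s, u, v, x, y}; p there: s:F, u:F, v:T, x:T, y:F. ✓
z: successors {u, v, w}; p there: u:F, v:T, w:F. ✓
Satisfying worlds: {s, t, u, v, w, x, y, z}.
So ◇p fails at the other 0 worlds.

0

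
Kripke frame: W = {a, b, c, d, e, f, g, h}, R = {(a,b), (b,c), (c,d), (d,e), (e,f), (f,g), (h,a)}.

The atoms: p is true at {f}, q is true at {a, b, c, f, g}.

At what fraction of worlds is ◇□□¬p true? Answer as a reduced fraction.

3/4

a: successors {b}; □□¬p there: b:T. ✓
b: successors {c}; □□¬p there: c:T. ✓
c: successors {d}; □□¬p there: d:F. ✗
d: successors {e}; □□¬p there: e:T. ✓
e: successors {f}; □□¬p there: f:T. ✓
f: successors {g}; □□¬p there: g:T. ✓
g: no successors, so ◇□□¬p fails. ✗
h: successors {a}; □□¬p there: a:T. ✓
That's 6 of 8 worlds, so 6/8 = 3/4.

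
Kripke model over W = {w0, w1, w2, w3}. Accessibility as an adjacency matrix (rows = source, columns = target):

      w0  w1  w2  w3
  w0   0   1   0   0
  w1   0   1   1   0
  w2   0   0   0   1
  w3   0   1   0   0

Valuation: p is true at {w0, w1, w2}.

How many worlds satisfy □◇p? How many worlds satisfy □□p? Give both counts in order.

For □◇p:
w0: successors {w1}; ◇p there: w1:T. ✓
w1: successors {w1, w2}; ◇p there: w1:T, w2:F. ✗
w2: successors {w3}; ◇p there: w3:T. ✓
w3: successors {w1}; ◇p there: w1:T. ✓
— 3 worlds.
For □□p:
w0: successors {w1}; □p there: w1:T. ✓
w1: successors {w1, w2}; □p there: w1:T, w2:F. ✗
w2: successors {w3}; □p there: w3:T. ✓
w3: successors {w1}; □p there: w1:T. ✓
— 3 worlds.

3 and 3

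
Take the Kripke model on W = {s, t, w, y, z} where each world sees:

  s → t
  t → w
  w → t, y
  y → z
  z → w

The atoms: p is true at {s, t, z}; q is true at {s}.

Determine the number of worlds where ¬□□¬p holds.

3

s: □□¬p is T. ✗
t: □□¬p is F. ✓
w: □□¬p is F. ✓
y: □□¬p is T. ✗
z: □□¬p is F. ✓
Satisfying worlds: {t, w, z}.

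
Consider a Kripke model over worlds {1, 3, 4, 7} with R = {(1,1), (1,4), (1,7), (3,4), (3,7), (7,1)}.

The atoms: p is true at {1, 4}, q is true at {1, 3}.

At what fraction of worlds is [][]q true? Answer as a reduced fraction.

1/2

1: successors {1, 4, 7}; []q there: 1:F, 4:T, 7:T. ✗
3: successors {4, 7}; []q there: 4:T, 7:T. ✓
4: no successors, so [][]q holds vacuously. ✓
7: successors {1}; []q there: 1:F. ✗
That's 2 of 4 worlds, so 2/4 = 1/2.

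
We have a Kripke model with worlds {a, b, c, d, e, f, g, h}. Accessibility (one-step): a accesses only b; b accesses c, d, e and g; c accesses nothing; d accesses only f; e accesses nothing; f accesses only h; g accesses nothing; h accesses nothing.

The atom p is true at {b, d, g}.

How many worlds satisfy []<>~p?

a: successors {b}; <>~p there: b:T. ✓
b: successors {c, d, e, g}; <>~p there: c:F, d:T, e:F, g:F. ✗
c: no successors, so []<>~p holds vacuously. ✓
d: successors {f}; <>~p there: f:T. ✓
e: no successors, so []<>~p holds vacuously. ✓
f: successors {h}; <>~p there: h:F. ✗
g: no successors, so []<>~p holds vacuously. ✓
h: no successors, so []<>~p holds vacuously. ✓
Satisfying worlds: {a, c, d, e, g, h}.

6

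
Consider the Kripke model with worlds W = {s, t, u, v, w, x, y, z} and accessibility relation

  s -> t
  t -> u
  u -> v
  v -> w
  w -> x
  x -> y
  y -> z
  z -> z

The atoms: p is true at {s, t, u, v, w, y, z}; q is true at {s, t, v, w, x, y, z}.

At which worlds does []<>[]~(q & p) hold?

s: successors {t}; <>[]~(q & p) there: t:F. ✗
t: successors {u}; <>[]~(q & p) there: u:F. ✗
u: successors {v}; <>[]~(q & p) there: v:T. ✓
v: successors {w}; <>[]~(q & p) there: w:F. ✗
w: successors {x}; <>[]~(q & p) there: x:F. ✗
x: successors {y}; <>[]~(q & p) there: y:F. ✗
y: successors {z}; <>[]~(q & p) there: z:F. ✗
z: successors {z}; <>[]~(q & p) there: z:F. ✗

{u}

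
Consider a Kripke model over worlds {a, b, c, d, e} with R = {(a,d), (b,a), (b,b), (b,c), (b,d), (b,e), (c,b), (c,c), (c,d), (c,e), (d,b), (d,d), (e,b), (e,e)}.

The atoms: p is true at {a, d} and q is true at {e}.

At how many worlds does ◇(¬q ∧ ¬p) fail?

1

a: successors {d}; ¬q ∧ ¬p there: d:F. ✗
b: successors {a, b, c, d, e}; ¬q ∧ ¬p there: a:F, b:T, c:T, d:F, e:F. ✓
c: successors {b, c, d, e}; ¬q ∧ ¬p there: b:T, c:T, d:F, e:F. ✓
d: successors {b, d}; ¬q ∧ ¬p there: b:T, d:F. ✓
e: successors {b, e}; ¬q ∧ ¬p there: b:T, e:F. ✓
Satisfying worlds: {b, c, d, e}.
So ◇(¬q ∧ ¬p) fails at the other 1 world.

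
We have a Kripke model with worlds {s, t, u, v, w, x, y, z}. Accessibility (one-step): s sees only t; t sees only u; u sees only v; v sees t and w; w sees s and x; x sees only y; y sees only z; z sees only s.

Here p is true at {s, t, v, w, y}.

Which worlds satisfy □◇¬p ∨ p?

s: □◇¬p is T, p is T. ✓
t: □◇¬p is F, p is T. ✓
u: □◇¬p is F, p is F. ✗
v: □◇¬p is T, p is T. ✓
w: □◇¬p is F, p is T. ✓
x: □◇¬p is T, p is F. ✓
y: □◇¬p is F, p is T. ✓
z: □◇¬p is F, p is F. ✗

{s, t, v, w, x, y}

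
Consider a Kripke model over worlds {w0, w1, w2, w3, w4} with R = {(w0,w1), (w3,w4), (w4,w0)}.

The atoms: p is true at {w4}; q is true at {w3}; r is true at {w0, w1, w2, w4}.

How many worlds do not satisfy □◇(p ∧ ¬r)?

3

w0: successors {w1}; ◇(p ∧ ¬r) there: w1:F. ✗
w1: no successors, so □◇(p ∧ ¬r) holds vacuously. ✓
w2: no successors, so □◇(p ∧ ¬r) holds vacuously. ✓
w3: successors {w4}; ◇(p ∧ ¬r) there: w4:F. ✗
w4: successors {w0}; ◇(p ∧ ¬r) there: w0:F. ✗
Satisfying worlds: {w1, w2}.
So □◇(p ∧ ¬r) fails at the other 3 worlds.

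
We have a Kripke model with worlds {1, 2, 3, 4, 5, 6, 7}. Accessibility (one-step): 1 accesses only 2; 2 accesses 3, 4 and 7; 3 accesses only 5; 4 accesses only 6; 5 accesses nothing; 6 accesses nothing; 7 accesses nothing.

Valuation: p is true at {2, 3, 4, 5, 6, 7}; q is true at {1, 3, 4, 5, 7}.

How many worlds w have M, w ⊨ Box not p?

1: successors {2}; not p there: 2:F. ✗
2: successors {3, 4, 7}; not p there: 3:F, 4:F, 7:F. ✗
3: successors {5}; not p there: 5:F. ✗
4: successors {6}; not p there: 6:F. ✗
5: no successors, so Box not p holds vacuously. ✓
6: no successors, so Box not p holds vacuously. ✓
7: no successors, so Box not p holds vacuously. ✓
Satisfying worlds: {5, 6, 7}.

3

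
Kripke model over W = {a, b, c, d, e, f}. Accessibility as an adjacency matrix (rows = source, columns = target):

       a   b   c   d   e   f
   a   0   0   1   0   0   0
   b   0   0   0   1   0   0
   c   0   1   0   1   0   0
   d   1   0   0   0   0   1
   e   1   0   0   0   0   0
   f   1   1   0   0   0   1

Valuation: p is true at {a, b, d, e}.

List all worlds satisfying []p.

{b, c, e}

a: successors {c}; p there: c:F. ✗
b: successors {d}; p there: d:T. ✓
c: successors {b, d}; p there: b:T, d:T. ✓
d: successors {a, f}; p there: a:T, f:F. ✗
e: successors {a}; p there: a:T. ✓
f: successors {a, b, f}; p there: a:T, b:T, f:F. ✗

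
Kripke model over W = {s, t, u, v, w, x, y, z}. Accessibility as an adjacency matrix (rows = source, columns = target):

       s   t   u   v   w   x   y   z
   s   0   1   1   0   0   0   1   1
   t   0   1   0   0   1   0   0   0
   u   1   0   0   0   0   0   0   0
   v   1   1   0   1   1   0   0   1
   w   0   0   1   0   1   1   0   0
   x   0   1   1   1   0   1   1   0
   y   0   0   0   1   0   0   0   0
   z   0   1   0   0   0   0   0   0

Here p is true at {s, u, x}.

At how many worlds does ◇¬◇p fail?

s: successors {t, u, y, z}; ¬◇p there: t:T, u:F, y:T, z:T. ✓
t: successors {t, w}; ¬◇p there: t:T, w:F. ✓
u: successors {s}; ¬◇p there: s:F. ✗
v: successors {s, t, v, w, z}; ¬◇p there: s:F, t:T, v:F, w:F, z:T. ✓
w: successors {u, w, x}; ¬◇p there: u:F, w:F, x:F. ✗
x: successors {t, u, v, x, y}; ¬◇p there: t:T, u:F, v:F, x:F, y:T. ✓
y: successors {v}; ¬◇p there: v:F. ✗
z: successors {t}; ¬◇p there: t:T. ✓
Satisfying worlds: {s, t, v, x, z}.
So ◇¬◇p fails at the other 3 worlds.

3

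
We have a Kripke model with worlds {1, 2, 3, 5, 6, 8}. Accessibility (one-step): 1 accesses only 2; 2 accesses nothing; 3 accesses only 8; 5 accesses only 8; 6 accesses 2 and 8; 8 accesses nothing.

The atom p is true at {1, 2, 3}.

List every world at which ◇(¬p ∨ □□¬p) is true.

1: successors {2}; ¬p ∨ □□¬p there: 2:T. ✓
2: no successors, so ◇(¬p ∨ □□¬p) fails. ✗
3: successors {8}; ¬p ∨ □□¬p there: 8:T. ✓
5: successors {8}; ¬p ∨ □□¬p there: 8:T. ✓
6: successors {2, 8}; ¬p ∨ □□¬p there: 2:T, 8:T. ✓
8: no successors, so ◇(¬p ∨ □□¬p) fails. ✗

{1, 3, 5, 6}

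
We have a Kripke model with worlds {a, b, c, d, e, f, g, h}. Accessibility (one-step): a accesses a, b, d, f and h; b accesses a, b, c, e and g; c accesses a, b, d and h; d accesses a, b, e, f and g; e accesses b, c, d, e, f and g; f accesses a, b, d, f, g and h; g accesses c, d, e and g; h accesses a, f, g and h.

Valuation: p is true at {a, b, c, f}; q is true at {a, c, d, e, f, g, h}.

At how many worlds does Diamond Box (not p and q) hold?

0

a: successors {a, b, d, f, h}; Box (not p and q) there: a:F, b:F, d:F, f:F, h:F. ✗
b: successors {a, b, c, e, g}; Box (not p and q) there: a:F, b:F, c:F, e:F, g:F. ✗
c: successors {a, b, d, h}; Box (not p and q) there: a:F, b:F, d:F, h:F. ✗
d: successors {a, b, e, f, g}; Box (not p and q) there: a:F, b:F, e:F, f:F, g:F. ✗
e: successors {b, c, d, e, f, g}; Box (not p and q) there: b:F, c:F, d:F, e:F, f:F, g:F. ✗
f: successors {a, b, d, f, g, h}; Box (not p and q) there: a:F, b:F, d:F, f:F, g:F, h:F. ✗
g: successors {c, d, e, g}; Box (not p and q) there: c:F, d:F, e:F, g:F. ✗
h: successors {a, f, g, h}; Box (not p and q) there: a:F, f:F, g:F, h:F. ✗
Satisfying worlds: ∅.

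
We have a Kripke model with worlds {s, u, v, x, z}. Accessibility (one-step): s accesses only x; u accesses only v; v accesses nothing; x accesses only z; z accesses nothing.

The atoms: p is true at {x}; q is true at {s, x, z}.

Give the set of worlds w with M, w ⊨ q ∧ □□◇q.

{x, z}

s: q is T, □□◇q is F. ✗
u: q is F, □□◇q is T. ✗
v: q is F, □□◇q is T. ✗
x: q is T, □□◇q is T. ✓
z: q is T, □□◇q is T. ✓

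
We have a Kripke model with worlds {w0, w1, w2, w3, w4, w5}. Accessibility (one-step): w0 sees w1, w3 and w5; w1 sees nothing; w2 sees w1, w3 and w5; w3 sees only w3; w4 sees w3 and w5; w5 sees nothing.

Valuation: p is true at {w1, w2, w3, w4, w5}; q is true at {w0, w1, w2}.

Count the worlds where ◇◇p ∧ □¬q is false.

4

w0: ◇◇p is T, □¬q is F. ✗
w1: ◇◇p is F, □¬q is T. ✗
w2: ◇◇p is T, □¬q is F. ✗
w3: ◇◇p is T, □¬q is T. ✓
w4: ◇◇p is T, □¬q is T. ✓
w5: ◇◇p is F, □¬q is T. ✗
Satisfying worlds: {w3, w4}.
So ◇◇p ∧ □¬q fails at the other 4 worlds.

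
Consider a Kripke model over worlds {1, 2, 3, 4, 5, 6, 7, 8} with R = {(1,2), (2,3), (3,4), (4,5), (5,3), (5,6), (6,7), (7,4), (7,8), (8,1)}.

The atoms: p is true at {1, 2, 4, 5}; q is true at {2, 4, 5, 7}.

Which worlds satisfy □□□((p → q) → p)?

1: successors {2}; □□((p → q) → p) there: 2:T. ✓
2: successors {3}; □□((p → q) → p) there: 3:T. ✓
3: successors {4}; □□((p → q) → p) there: 4:F. ✗
4: successors {5}; □□((p → q) → p) there: 5:F. ✗
5: successors {3, 6}; □□((p → q) → p) there: 3:T, 6:F. ✗
6: successors {7}; □□((p → q) → p) there: 7:T. ✓
7: successors {4, 8}; □□((p → q) → p) there: 4:F, 8:T. ✗
8: successors {1}; □□((p → q) → p) there: 1:F. ✗

{1, 2, 6}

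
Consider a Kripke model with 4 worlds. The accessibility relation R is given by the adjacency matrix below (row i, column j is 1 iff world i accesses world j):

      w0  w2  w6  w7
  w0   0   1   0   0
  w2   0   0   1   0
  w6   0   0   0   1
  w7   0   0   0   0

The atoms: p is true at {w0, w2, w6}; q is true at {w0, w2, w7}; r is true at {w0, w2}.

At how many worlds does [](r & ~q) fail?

3

w0: successors {w2}; r & ~q there: w2:F. ✗
w2: successors {w6}; r & ~q there: w6:F. ✗
w6: successors {w7}; r & ~q there: w7:F. ✗
w7: no successors, so [](r & ~q) holds vacuously. ✓
Satisfying worlds: {w7}.
So [](r & ~q) fails at the other 3 worlds.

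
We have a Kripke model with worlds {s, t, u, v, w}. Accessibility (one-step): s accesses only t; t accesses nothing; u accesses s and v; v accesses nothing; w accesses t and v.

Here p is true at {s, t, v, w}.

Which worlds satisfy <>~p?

∅

s: successors {t}; ~p there: t:F. ✗
t: no successors, so <>~p fails. ✗
u: successors {s, v}; ~p there: s:F, v:F. ✗
v: no successors, so <>~p fails. ✗
w: successors {t, v}; ~p there: t:F, v:F. ✗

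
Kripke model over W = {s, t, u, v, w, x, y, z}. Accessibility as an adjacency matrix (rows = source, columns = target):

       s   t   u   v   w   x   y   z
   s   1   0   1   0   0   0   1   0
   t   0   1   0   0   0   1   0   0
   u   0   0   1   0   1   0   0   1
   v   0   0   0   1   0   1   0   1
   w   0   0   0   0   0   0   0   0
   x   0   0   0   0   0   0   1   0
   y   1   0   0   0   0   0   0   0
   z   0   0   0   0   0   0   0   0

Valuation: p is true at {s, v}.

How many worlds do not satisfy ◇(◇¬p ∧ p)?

s: successors {s, u, y}; ◇¬p ∧ p there: s:T, u:F, y:F. ✓
t: successors {t, x}; ◇¬p ∧ p there: t:F, x:F. ✗
u: successors {u, w, z}; ◇¬p ∧ p there: u:F, w:F, z:F. ✗
v: successors {v, x, z}; ◇¬p ∧ p there: v:T, x:F, z:F. ✓
w: no successors, so ◇(◇¬p ∧ p) fails. ✗
x: successors {y}; ◇¬p ∧ p there: y:F. ✗
y: successors {s}; ◇¬p ∧ p there: s:T. ✓
z: no successors, so ◇(◇¬p ∧ p) fails. ✗
Satisfying worlds: {s, v, y}.
So ◇(◇¬p ∧ p) fails at the other 5 worlds.

5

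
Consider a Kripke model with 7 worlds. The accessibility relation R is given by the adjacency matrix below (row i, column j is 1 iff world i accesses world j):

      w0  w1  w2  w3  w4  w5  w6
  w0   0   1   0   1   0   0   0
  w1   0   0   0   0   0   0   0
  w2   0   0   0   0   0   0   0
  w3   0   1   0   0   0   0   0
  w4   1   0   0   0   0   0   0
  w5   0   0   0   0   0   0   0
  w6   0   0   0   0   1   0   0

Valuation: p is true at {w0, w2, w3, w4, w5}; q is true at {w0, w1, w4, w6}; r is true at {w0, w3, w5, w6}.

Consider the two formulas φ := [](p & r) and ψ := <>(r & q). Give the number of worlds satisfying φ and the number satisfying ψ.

For [](p & r):
w0: successors {w1, w3}; p & r there: w1:F, w3:T. ✗
w1: no successors, so [](p & r) holds vacuously. ✓
w2: no successors, so [](p & r) holds vacuously. ✓
w3: successors {w1}; p & r there: w1:F. ✗
w4: successors {w0}; p & r there: w0:T. ✓
w5: no successors, so [](p & r) holds vacuously. ✓
w6: successors {w4}; p & r there: w4:F. ✗
— 4 worlds.
For <>(r & q):
w0: successors {w1, w3}; r & q there: w1:F, w3:F. ✗
w1: no successors, so <>(r & q) fails. ✗
w2: no successors, so <>(r & q) fails. ✗
w3: successors {w1}; r & q there: w1:F. ✗
w4: successors {w0}; r & q there: w0:T. ✓
w5: no successors, so <>(r & q) fails. ✗
w6: successors {w4}; r & q there: w4:F. ✗
— 1 world.

4 and 1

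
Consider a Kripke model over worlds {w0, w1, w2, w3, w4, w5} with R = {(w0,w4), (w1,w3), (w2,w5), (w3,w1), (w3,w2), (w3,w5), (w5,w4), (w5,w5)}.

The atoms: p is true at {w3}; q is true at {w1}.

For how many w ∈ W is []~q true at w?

5

w0: successors {w4}; ~q there: w4:T. ✓
w1: successors {w3}; ~q there: w3:T. ✓
w2: successors {w5}; ~q there: w5:T. ✓
w3: successors {w1, w2, w5}; ~q there: w1:F, w2:T, w5:T. ✗
w4: no successors, so []~q holds vacuously. ✓
w5: successors {w4, w5}; ~q there: w4:T, w5:T. ✓
Satisfying worlds: {w0, w1, w2, w4, w5}.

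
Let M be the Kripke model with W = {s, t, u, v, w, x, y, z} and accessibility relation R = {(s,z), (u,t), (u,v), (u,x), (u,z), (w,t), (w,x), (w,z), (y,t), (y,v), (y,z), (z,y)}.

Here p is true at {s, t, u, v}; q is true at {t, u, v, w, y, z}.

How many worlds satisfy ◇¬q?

s: successors {z}; ¬q there: z:F. ✗
t: no successors, so ◇¬q fails. ✗
u: successors {t, v, x, z}; ¬q there: t:F, v:F, x:T, z:F. ✓
v: no successors, so ◇¬q fails. ✗
w: successors {t, x, z}; ¬q there: t:F, x:T, z:F. ✓
x: no successors, so ◇¬q fails. ✗
y: successors {t, v, z}; ¬q there: t:F, v:F, z:F. ✗
z: successors {y}; ¬q there: y:F. ✗
Satisfying worlds: {u, w}.

2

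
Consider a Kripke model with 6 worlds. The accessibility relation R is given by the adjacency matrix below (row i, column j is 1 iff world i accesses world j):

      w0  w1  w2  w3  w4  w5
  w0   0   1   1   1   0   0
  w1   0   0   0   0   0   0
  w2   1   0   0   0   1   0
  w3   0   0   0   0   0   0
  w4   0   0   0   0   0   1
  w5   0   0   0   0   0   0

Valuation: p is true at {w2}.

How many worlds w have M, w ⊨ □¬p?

5

w0: successors {w1, w2, w3}; ¬p there: w1:T, w2:F, w3:T. ✗
w1: no successors, so □¬p holds vacuously. ✓
w2: successors {w0, w4}; ¬p there: w0:T, w4:T. ✓
w3: no successors, so □¬p holds vacuously. ✓
w4: successors {w5}; ¬p there: w5:T. ✓
w5: no successors, so □¬p holds vacuously. ✓
Satisfying worlds: {w1, w2, w3, w4, w5}.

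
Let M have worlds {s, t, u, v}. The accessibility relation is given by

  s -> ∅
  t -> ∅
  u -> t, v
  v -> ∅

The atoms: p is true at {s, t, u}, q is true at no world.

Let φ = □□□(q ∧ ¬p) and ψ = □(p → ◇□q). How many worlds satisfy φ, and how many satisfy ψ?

For □□□(q ∧ ¬p):
s: no successors, so □□□(q ∧ ¬p) holds vacuously. ✓
t: no successors, so □□□(q ∧ ¬p) holds vacuously. ✓
u: successors {t, v}; □□(q ∧ ¬p) there: t:T, v:T. ✓
v: no successors, so □□□(q ∧ ¬p) holds vacuously. ✓
— 4 worlds.
For □(p → ◇□q):
s: no successors, so □(p → ◇□q) holds vacuously. ✓
t: no successors, so □(p → ◇□q) holds vacuously. ✓
u: successors {t, v}; p → ◇□q there: t:F, v:T. ✗
v: no successors, so □(p → ◇□q) holds vacuously. ✓
— 3 worlds.

4 and 3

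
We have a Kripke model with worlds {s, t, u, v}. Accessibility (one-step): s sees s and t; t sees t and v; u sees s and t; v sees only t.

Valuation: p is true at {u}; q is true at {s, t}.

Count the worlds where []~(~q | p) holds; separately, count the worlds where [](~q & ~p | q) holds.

3 and 4

For []~(~q | p):
s: successors {s, t}; ~(~q | p) there: s:T, t:T. ✓
t: successors {t, v}; ~(~q | p) there: t:T, v:F. ✗
u: successors {s, t}; ~(~q | p) there: s:T, t:T. ✓
v: successors {t}; ~(~q | p) there: t:T. ✓
— 3 worlds.
For [](~q & ~p | q):
s: successors {s, t}; ~q & ~p | q there: s:T, t:T. ✓
t: successors {t, v}; ~q & ~p | q there: t:T, v:T. ✓
u: successors {s, t}; ~q & ~p | q there: s:T, t:T. ✓
v: successors {t}; ~q & ~p | q there: t:T. ✓
— 4 worlds.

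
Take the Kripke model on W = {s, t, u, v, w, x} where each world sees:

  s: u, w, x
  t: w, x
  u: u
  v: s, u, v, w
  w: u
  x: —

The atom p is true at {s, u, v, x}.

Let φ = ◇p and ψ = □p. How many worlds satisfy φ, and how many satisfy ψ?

5 and 3

For ◇p:
s: successors {u, w, x}; p there: u:T, w:F, x:T. ✓
t: successors {w, x}; p there: w:F, x:T. ✓
u: successors {u}; p there: u:T. ✓
v: successors {s, u, v, w}; p there: s:T, u:T, v:T, w:F. ✓
w: successors {u}; p there: u:T. ✓
x: no successors, so ◇p fails. ✗
— 5 worlds.
For □p:
s: successors {u, w, x}; p there: u:T, w:F, x:T. ✗
t: successors {w, x}; p there: w:F, x:T. ✗
u: successors {u}; p there: u:T. ✓
v: successors {s, u, v, w}; p there: s:T, u:T, v:T, w:F. ✗
w: successors {u}; p there: u:T. ✓
x: no successors, so □p holds vacuously. ✓
— 3 worlds.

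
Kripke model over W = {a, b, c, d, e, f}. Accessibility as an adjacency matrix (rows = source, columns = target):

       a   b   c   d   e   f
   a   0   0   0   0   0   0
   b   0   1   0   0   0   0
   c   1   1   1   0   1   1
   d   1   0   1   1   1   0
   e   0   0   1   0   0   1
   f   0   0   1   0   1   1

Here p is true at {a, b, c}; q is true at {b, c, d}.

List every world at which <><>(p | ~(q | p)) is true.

a: no successors, so <><>(p | ~(q | p)) fails. ✗
b: successors {b}; <>(p | ~(q | p)) there: b:T. ✓
c: successors {a, b, c, e, f}; <>(p | ~(q | p)) there: a:F, b:T, c:T, e:T, f:T. ✓
d: successors {a, c, d, e}; <>(p | ~(q | p)) there: a:F, c:T, d:T, e:T. ✓
e: successors {c, f}; <>(p | ~(q | p)) there: c:T, f:T. ✓
f: successors {c, e, f}; <>(p | ~(q | p)) there: c:T, e:T, f:T. ✓

{b, c, d, e, f}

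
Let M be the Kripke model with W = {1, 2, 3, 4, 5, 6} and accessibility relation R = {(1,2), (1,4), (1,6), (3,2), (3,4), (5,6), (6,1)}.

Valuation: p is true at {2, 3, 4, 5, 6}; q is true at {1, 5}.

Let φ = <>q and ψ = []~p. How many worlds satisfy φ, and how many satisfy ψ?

For <>q:
1: successors {2, 4, 6}; q there: 2:F, 4:F, 6:F. ✗
2: no successors, so <>q fails. ✗
3: successors {2, 4}; q there: 2:F, 4:F. ✗
4: no successors, so <>q fails. ✗
5: successors {6}; q there: 6:F. ✗
6: successors {1}; q there: 1:T. ✓
— 1 world.
For []~p:
1: successors {2, 4, 6}; ~p there: 2:F, 4:F, 6:F. ✗
2: no successors, so []~p holds vacuously. ✓
3: successors {2, 4}; ~p there: 2:F, 4:F. ✗
4: no successors, so []~p holds vacuously. ✓
5: successors {6}; ~p there: 6:F. ✗
6: successors {1}; ~p there: 1:T. ✓
— 3 worlds.

1 and 3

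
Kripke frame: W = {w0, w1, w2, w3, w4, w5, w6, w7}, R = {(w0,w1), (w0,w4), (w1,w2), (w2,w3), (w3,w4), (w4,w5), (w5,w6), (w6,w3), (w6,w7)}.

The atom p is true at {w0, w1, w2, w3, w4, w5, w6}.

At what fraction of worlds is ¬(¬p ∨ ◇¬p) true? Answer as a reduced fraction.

3/4

w0: ¬p ∨ ◇¬p is F. ✓
w1: ¬p ∨ ◇¬p is F. ✓
w2: ¬p ∨ ◇¬p is F. ✓
w3: ¬p ∨ ◇¬p is F. ✓
w4: ¬p ∨ ◇¬p is F. ✓
w5: ¬p ∨ ◇¬p is F. ✓
w6: ¬p ∨ ◇¬p is T. ✗
w7: ¬p ∨ ◇¬p is T. ✗
That's 6 of 8 worlds, so 6/8 = 3/4.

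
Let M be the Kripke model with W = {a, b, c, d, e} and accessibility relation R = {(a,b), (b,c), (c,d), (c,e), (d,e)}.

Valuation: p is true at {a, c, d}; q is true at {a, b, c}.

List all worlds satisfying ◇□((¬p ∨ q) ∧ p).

a: successors {b}; □((¬p ∨ q) ∧ p) there: b:T. ✓
b: successors {c}; □((¬p ∨ q) ∧ p) there: c:F. ✗
c: successors {d, e}; □((¬p ∨ q) ∧ p) there: d:F, e:T. ✓
d: successors {e}; □((¬p ∨ q) ∧ p) there: e:T. ✓
e: no successors, so ◇□((¬p ∨ q) ∧ p) fails. ✗

{a, c, d}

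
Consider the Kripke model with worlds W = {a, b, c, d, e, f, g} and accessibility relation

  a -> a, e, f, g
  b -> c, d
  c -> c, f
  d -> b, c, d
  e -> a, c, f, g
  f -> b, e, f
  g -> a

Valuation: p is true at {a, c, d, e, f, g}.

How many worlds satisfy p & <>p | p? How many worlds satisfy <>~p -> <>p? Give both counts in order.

6 and 7

For p & <>p | p:
a: p & <>p is T, p is T. ✓
b: p & <>p is F, p is F. ✗
c: p & <>p is T, p is T. ✓
d: p & <>p is T, p is T. ✓
e: p & <>p is T, p is T. ✓
f: p & <>p is T, p is T. ✓
g: p & <>p is T, p is T. ✓
— 6 worlds.
For <>~p -> <>p:
a: <>~p is F, <>p is T. ✓
b: <>~p is F, <>p is T. ✓
c: <>~p is F, <>p is T. ✓
d: <>~p is T, <>p is T. ✓
e: <>~p is F, <>p is T. ✓
f: <>~p is T, <>p is T. ✓
g: <>~p is F, <>p is T. ✓
— 7 worlds.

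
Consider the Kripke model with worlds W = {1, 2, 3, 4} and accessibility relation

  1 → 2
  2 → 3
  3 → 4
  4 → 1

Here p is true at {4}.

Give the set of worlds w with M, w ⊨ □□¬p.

1: successors {2}; □¬p there: 2:T. ✓
2: successors {3}; □¬p there: 3:F. ✗
3: successors {4}; □¬p there: 4:T. ✓
4: successors {1}; □¬p there: 1:T. ✓

{1, 3, 4}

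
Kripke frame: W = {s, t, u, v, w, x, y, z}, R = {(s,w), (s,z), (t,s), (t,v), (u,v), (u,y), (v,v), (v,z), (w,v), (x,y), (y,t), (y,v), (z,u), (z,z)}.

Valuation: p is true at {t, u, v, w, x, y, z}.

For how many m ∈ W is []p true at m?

s: successors {w, z}; p there: w:T, z:T. ✓
t: successors {s, v}; p there: s:F, v:T. ✗
u: successors {v, y}; p there: v:T, y:T. ✓
v: successors {v, z}; p there: v:T, z:T. ✓
w: successors {v}; p there: v:T. ✓
x: successors {y}; p there: y:T. ✓
y: successors {t, v}; p there: t:T, v:T. ✓
z: successors {u, z}; p there: u:T, z:T. ✓
Satisfying worlds: {s, u, v, w, x, y, z}.

7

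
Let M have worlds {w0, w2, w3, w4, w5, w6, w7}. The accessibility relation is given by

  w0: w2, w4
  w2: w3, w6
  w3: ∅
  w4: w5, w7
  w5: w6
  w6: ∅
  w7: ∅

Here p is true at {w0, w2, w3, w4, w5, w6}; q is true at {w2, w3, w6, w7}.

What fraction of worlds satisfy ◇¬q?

2/7

w0: successors {w2, w4}; ¬q there: w2:F, w4:T. ✓
w2: successors {w3, w6}; ¬q there: w3:F, w6:F. ✗
w3: no successors, so ◇¬q fails. ✗
w4: successors {w5, w7}; ¬q there: w5:T, w7:F. ✓
w5: successors {w6}; ¬q there: w6:F. ✗
w6: no successors, so ◇¬q fails. ✗
w7: no successors, so ◇¬q fails. ✗
That's 2 of 7 worlds, so 2/7.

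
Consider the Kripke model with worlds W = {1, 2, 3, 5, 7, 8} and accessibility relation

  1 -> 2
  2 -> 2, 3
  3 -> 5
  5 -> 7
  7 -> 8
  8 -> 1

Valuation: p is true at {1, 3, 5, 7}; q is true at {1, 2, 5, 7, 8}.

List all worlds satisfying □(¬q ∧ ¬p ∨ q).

{1, 3, 5, 7, 8}

1: successors {2}; ¬q ∧ ¬p ∨ q there: 2:T. ✓
2: successors {2, 3}; ¬q ∧ ¬p ∨ q there: 2:T, 3:F. ✗
3: successors {5}; ¬q ∧ ¬p ∨ q there: 5:T. ✓
5: successors {7}; ¬q ∧ ¬p ∨ q there: 7:T. ✓
7: successors {8}; ¬q ∧ ¬p ∨ q there: 8:T. ✓
8: successors {1}; ¬q ∧ ¬p ∨ q there: 1:T. ✓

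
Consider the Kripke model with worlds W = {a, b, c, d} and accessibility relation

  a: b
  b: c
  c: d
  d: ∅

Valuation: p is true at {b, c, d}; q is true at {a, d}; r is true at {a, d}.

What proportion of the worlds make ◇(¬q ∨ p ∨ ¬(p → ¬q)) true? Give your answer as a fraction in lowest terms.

a: successors {b}; ¬q ∨ p ∨ ¬(p → ¬q) there: b:T. ✓
b: successors {c}; ¬q ∨ p ∨ ¬(p → ¬q) there: c:T. ✓
c: successors {d}; ¬q ∨ p ∨ ¬(p → ¬q) there: d:T. ✓
d: no successors, so ◇(¬q ∨ p ∨ ¬(p → ¬q)) fails. ✗
That's 3 of 4 worlds, so 3/4.

3/4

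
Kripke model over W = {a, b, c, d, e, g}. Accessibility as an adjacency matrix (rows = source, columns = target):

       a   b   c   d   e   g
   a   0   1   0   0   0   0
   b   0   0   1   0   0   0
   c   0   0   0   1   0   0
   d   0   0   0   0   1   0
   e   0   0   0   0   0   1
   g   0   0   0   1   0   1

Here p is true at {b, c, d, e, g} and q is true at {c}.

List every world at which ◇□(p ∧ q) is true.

a: successors {b}; □(p ∧ q) there: b:T. ✓
b: successors {c}; □(p ∧ q) there: c:F. ✗
c: successors {d}; □(p ∧ q) there: d:F. ✗
d: successors {e}; □(p ∧ q) there: e:F. ✗
e: successors {g}; □(p ∧ q) there: g:F. ✗
g: successors {d, g}; □(p ∧ q) there: d:F, g:F. ✗

{a}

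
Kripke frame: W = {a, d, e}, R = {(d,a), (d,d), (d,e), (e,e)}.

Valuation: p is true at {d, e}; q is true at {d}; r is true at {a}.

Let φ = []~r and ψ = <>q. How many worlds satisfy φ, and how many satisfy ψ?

For []~r:
a: no successors, so []~r holds vacuously. ✓
d: successors {a, d, e}; ~r there: a:F, d:T, e:T. ✗
e: successors {e}; ~r there: e:T. ✓
— 2 worlds.
For <>q:
a: no successors, so <>q fails. ✗
d: successors {a, d, e}; q there: a:F, d:T, e:F. ✓
e: successors {e}; q there: e:F. ✗
— 1 world.

2 and 1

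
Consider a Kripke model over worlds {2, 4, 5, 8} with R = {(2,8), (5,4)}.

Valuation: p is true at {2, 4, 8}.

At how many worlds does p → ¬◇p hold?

3

2: p is T, ¬◇p is F. ✗
4: p is T, ¬◇p is T. ✓
5: p is F, ¬◇p is F. ✓
8: p is T, ¬◇p is T. ✓
Satisfying worlds: {4, 5, 8}.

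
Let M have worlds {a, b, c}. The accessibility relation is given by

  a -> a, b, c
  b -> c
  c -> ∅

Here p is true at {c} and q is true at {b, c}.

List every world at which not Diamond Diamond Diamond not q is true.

a: Diamond Diamond Diamond not q is T. ✗
b: Diamond Diamond Diamond not q is F. ✓
c: Diamond Diamond Diamond not q is F. ✓

{b, c}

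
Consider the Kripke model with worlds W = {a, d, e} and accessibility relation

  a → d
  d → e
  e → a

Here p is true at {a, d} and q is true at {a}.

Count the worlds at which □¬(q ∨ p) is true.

1

a: successors {d}; ¬(q ∨ p) there: d:F. ✗
d: successors {e}; ¬(q ∨ p) there: e:T. ✓
e: successors {a}; ¬(q ∨ p) there: a:F. ✗
Satisfying worlds: {d}.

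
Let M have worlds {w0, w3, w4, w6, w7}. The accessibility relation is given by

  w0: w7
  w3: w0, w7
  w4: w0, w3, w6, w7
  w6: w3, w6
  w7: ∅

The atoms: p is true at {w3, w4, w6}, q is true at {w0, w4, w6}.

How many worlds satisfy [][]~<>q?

3

w0: successors {w7}; []~<>q there: w7:T. ✓
w3: successors {w0, w7}; []~<>q there: w0:T, w7:T. ✓
w4: successors {w0, w3, w6, w7}; []~<>q there: w0:T, w3:T, w6:F, w7:T. ✗
w6: successors {w3, w6}; []~<>q there: w3:T, w6:F. ✗
w7: no successors, so [][]~<>q holds vacuously. ✓
Satisfying worlds: {w0, w3, w7}.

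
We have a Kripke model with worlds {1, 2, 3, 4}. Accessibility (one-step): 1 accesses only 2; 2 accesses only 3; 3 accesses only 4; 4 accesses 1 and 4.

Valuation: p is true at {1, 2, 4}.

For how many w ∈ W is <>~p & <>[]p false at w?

3

1: <>~p is F, <>[]p is F. ✗
2: <>~p is T, <>[]p is T. ✓
3: <>~p is F, <>[]p is T. ✗
4: <>~p is F, <>[]p is T. ✗
Satisfying worlds: {2}.
So <>~p & <>[]p fails at the other 3 worlds.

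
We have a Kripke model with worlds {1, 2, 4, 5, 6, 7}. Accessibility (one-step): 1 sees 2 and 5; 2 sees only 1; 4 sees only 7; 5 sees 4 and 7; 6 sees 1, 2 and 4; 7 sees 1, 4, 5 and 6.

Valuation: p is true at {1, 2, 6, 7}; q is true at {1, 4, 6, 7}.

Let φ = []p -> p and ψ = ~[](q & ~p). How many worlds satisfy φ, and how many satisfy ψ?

5 and 6

For []p -> p:
1: []p is F, p is T. ✓
2: []p is T, p is T. ✓
4: []p is T, p is F. ✗
5: []p is F, p is F. ✓
6: []p is F, p is T. ✓
7: []p is F, p is T. ✓
— 5 worlds.
For ~[](q & ~p):
1: [](q & ~p) is F. ✓
2: [](q & ~p) is F. ✓
4: [](q & ~p) is F. ✓
5: [](q & ~p) is F. ✓
6: [](q & ~p) is F. ✓
7: [](q & ~p) is F. ✓
— 6 worlds.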